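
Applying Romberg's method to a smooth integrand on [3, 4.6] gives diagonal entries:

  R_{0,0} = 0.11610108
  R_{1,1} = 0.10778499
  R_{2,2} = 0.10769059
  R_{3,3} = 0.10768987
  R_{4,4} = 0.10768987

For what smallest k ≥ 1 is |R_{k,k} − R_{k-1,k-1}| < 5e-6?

|R_{1,1} − R_{0,0}| = 0.00831609 ≥ 5e-6
|R_{2,2} − R_{1,1}| = 0.00009440 ≥ 5e-6
|R_{3,3} − R_{2,2}| = 0.00000072 < 5e-6

k = 3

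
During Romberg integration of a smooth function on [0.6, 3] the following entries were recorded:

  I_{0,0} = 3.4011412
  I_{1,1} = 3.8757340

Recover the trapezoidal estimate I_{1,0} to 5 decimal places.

From I_{1,1} = (4·I_{1,0} − I_{0,0})/3, solve for I_{1,0}:
4·I_{1,0} = 3·3.8757340 + 3.4011412 = 15.0283432
I_{1,0} = 3.7570858

3.75709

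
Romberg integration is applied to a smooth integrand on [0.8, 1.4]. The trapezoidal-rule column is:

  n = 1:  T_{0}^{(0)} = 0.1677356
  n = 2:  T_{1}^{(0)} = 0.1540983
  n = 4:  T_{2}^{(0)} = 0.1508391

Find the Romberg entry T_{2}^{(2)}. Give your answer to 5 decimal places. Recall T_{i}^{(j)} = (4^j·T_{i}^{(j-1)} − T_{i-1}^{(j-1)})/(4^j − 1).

0.14977

Richardson extrapolation on the trapezoidal column (denominator 4−1=3):
T_{1}^{(1)} = 0.1540983 + (0.1540983 − 0.1677356)/3 = 0.1495525
T_{2}^{(1)} = (4·0.1508391 − 0.1540983) / 3 = 0.1497527
T_{2}^{(2)} = (16·0.1497527 − 0.1495525) / 15 = 0.1497660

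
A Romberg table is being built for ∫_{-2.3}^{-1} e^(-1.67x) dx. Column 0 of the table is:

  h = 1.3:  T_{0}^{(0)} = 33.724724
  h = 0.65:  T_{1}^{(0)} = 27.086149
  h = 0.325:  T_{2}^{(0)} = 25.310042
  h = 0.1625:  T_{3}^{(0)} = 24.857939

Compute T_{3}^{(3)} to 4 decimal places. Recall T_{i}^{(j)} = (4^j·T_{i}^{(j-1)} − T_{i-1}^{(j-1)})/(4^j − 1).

Richardson extrapolation on the trapezoidal column (denominator 4−1=3):
T_{1}^{(1)} = 27.086149 + (27.086149 − 33.724724)/3 = 24.873291
T_{2}^{(1)} = (4·25.310042 − 27.086149) / 3 = 24.718006
T_{3}^{(1)} = (4·24.857939 − 25.310042) / 3 = 24.707238
T_{2}^{(2)} = (16·24.718006 − 24.873291) / 15 = 24.707654
T_{3}^{(2)} = (16·24.707238 − 24.718006) / 15 = 24.706520
T_{3}^{(3)} = (64·24.706520 − 24.707654) / 63 = 24.706502

24.7065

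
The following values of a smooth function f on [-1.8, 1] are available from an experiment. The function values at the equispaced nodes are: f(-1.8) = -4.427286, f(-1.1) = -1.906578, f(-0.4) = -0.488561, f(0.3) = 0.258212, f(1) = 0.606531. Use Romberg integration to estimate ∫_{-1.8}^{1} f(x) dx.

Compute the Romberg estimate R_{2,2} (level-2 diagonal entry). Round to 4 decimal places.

-2.6555

R_{0,0} (trapezoid, 1 panel, h=2.8000): -5.349057
R_{1,0} (trapezoid, 2 panels, h=1.4000): -3.358514
R_{2,0} (trapezoid, 4 panels, h=0.7000): -2.833113
R_{1,1} = -3.358514 + (-3.358514 − (-5.349057))/3 = -2.695000
R_{2,1} = -2.833113 + (-2.833113 − (-3.358514))/3 = -2.657979
R_{2,2} = -2.657979 + (-2.657979 − (-2.695000))/15 = -2.655511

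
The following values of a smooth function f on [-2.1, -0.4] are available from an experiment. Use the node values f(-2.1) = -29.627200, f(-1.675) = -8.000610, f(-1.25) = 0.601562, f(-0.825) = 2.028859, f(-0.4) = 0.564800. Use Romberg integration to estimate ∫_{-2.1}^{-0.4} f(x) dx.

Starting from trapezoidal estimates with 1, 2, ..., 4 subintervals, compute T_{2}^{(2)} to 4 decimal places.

-7.3159

T_{0}^{(0)} (trapezoid, 1 panel, h=1.7000): -24.703040
T_{1}^{(0)} (trapezoid, 2 panels, h=0.8500): -11.840192
T_{2}^{(0)} (trapezoid, 4 panels, h=0.4250): -8.458090
T_{1}^{(1)} = -11.840192 + (-11.840192 − (-24.703040))/3 = -7.552576
T_{2}^{(1)} = -8.458090 + (-8.458090 − (-11.840192))/3 = -7.330723
T_{2}^{(2)} = -7.330723 + (-7.330723 − (-7.552576))/15 = -7.315933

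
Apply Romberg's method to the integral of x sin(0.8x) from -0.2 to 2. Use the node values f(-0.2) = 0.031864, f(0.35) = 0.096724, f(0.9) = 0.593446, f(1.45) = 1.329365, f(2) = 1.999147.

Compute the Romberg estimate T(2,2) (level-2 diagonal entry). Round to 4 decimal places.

1.6371

T(0,0) (trapezoid, 1 panel, h=2.2000): 2.234112
T(1,0) (trapezoid, 2 panels, h=1.1000): 1.769847
T(2,0) (trapezoid, 4 panels, h=0.5500): 1.669272
T(1,1) = 1.769847 + (1.769847 − 2.234112)/3 = 1.615092
T(2,1) = 1.669272 + (1.669272 − 1.769847)/3 = 1.635747
T(2,2) = 1.635747 + (1.635747 − 1.615092)/15 = 1.637124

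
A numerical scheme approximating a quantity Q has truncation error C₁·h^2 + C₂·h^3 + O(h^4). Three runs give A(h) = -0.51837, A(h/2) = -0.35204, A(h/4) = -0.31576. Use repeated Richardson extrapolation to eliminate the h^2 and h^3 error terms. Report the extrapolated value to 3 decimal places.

First eliminate the h^2 term (factor 2^2 = 4):
  B₁ = (4·(-0.35204) − (-0.51837))/3 = -0.29660
  B₂ = (4·(-0.31576) − (-0.35204))/3 = -0.30367
Then eliminate the h^3 term (factor 2^3 = 8):
  (8·(-0.30367) − (-0.29660))/7 = -0.30468

-0.305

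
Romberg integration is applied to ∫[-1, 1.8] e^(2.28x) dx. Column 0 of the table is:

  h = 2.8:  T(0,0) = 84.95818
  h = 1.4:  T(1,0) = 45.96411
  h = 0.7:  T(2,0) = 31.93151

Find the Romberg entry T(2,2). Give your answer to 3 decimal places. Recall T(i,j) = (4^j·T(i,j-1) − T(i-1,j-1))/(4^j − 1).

26.873

T(1,1) = 45.96411 + (45.96411 − 84.95818)/3 = 32.96609
T(2,1) = (4·31.93151 − 45.96411) / 3 = 27.25398
T(2,2) = (16·27.25398 − 32.96609) / 15 = 26.87317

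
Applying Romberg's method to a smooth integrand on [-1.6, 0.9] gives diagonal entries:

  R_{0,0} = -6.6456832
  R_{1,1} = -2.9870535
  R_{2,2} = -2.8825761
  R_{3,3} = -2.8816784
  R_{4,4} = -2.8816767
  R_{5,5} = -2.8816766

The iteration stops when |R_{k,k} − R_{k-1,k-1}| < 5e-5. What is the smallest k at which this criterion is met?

|R_{1,1} − R_{0,0}| = 3.6586297 ≥ 5e-5
|R_{2,2} − R_{1,1}| = 0.1044774 ≥ 5e-5
|R_{3,3} − R_{2,2}| = 0.0008977 ≥ 5e-5
|R_{4,4} − R_{3,3}| = 0.0000017 < 5e-5

k = 4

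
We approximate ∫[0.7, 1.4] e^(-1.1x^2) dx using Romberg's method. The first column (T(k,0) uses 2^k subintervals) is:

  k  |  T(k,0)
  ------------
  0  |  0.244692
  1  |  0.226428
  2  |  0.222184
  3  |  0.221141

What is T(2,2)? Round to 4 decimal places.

0.2208

Richardson extrapolation on the trapezoidal column (denominator 4−1=3):
T(1,1) = 0.226428 + (0.226428 − 0.244692)/3 = 0.220340
T(2,1) = (4·0.222184 − 0.226428) / 3 = 0.220769
T(2,2) = (16·0.220769 − 0.220340) / 15 = 0.220798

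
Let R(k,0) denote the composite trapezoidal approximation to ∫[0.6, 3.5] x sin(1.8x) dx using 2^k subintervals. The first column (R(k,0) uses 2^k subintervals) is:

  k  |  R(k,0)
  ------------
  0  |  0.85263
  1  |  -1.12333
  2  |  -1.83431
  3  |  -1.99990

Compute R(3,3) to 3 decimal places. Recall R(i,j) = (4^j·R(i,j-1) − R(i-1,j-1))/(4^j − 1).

-2.053

Richardson extrapolation on the trapezoidal column (denominator 4−1=3):
R(1,1) = -1.12333 + (-1.12333 − 0.85263)/3 = -1.78198
R(2,1) = -1.83431 + (-1.83431 − (-1.12333))/3 = -2.07130
R(3,1) = (4·(-1.99990) − (-1.83431)) / 3 = -2.05510
R(2,2) = (16·(-2.07130) − (-1.78198)) / 15 = -2.09059
R(3,2) = (16·(-2.05510) − (-2.07130)) / 15 = -2.05402
R(3,3) = -2.05402 + (-2.05402 − (-2.09059))/63 = -2.05344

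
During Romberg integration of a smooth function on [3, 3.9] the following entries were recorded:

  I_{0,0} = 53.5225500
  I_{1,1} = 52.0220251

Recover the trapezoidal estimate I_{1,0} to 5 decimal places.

From I_{1,1} = (4·I_{1,0} − I_{0,0})/3, solve for I_{1,0}:
4·I_{1,0} = 3·52.0220251 + 53.5225500 = 209.5886253
I_{1,0} = 52.3971563

52.39716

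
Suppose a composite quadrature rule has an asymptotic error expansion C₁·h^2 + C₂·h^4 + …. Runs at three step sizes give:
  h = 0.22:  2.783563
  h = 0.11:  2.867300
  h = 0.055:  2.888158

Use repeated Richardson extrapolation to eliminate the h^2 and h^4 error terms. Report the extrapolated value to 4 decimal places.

2.8951

First eliminate the h^2 term (factor 2^2 = 4):
  B₁ = (4·2.867300 − 2.783563)/3 = 2.895212
  B₂ = (4·2.888158 − 2.867300)/3 = 2.895111
Then eliminate the h^4 term (factor 2^4 = 16):
  (16·2.895111 − 2.895212)/15 = 2.895104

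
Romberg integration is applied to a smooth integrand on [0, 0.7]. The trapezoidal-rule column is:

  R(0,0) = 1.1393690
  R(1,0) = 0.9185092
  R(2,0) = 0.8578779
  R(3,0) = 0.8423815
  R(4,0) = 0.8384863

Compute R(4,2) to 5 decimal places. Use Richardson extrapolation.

R(3,1) = (4·0.8423815 − 0.8578779) / 3 = 0.8372160
R(4,1) = 0.8384863 + (0.8384863 − 0.8423815)/3 = 0.8371879
R(4,2) = (16·0.8371879 − 0.8372160) / 15 = 0.8371860
(Column j=1 coincides with Simpson's rule on the same nodes.)

0.83719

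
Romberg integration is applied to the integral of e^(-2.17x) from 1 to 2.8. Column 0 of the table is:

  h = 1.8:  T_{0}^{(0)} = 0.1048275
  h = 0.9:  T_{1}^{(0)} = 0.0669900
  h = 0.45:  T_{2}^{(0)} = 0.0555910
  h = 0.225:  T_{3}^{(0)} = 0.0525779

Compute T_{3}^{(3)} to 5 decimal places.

0.05156

Richardson extrapolation on the trapezoidal column (denominator 4−1=3):
T_{1}^{(1)} = 0.0669900 + (0.0669900 − 0.1048275)/3 = 0.0543775
T_{2}^{(1)} = (4·0.0555910 − 0.0669900) / 3 = 0.0517913
T_{3}^{(1)} = 0.0525779 + (0.0525779 − 0.0555910)/3 = 0.0515735
T_{2}^{(2)} = (16·0.0517913 − 0.0543775) / 15 = 0.0516189
T_{3}^{(2)} = 0.0515735 + (0.0515735 − 0.0517913)/15 = 0.0515590
T_{3}^{(3)} = 0.0515590 + (0.0515590 − 0.0516189)/63 = 0.0515580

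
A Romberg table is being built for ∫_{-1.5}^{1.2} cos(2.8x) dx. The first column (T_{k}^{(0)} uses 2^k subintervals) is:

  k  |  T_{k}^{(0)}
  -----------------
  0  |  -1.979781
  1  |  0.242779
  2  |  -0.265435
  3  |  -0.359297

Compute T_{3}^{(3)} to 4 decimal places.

Richardson extrapolation on the trapezoidal column (denominator 4−1=3):
T_{1}^{(1)} = (4·0.242779 − (-1.979781)) / 3 = 0.983632
T_{2}^{(1)} = (4·(-0.265435) − 0.242779) / 3 = -0.434840
T_{3}^{(1)} = -0.359297 + (-0.359297 − (-0.265435))/3 = -0.390584
T_{2}^{(2)} = (16·(-0.434840) − 0.983632) / 15 = -0.529405
T_{3}^{(2)} = -0.390584 + (-0.390584 − (-0.434840))/15 = -0.387634
T_{3}^{(3)} = (64·(-0.387634) − (-0.529405)) / 63 = -0.385384

-0.3854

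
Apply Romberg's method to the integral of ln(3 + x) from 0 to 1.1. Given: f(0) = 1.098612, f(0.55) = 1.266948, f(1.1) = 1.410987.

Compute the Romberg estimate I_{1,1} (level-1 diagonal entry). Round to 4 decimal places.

I_{0,0} (trapezoid, 1 panel, h=1.1000): 1.380279
I_{1,0} (trapezoid, 2 panels, h=0.5500): 1.386961
I_{1,1} = 1.386961 + (1.386961 − 1.380279)/3 = 1.389188

1.3892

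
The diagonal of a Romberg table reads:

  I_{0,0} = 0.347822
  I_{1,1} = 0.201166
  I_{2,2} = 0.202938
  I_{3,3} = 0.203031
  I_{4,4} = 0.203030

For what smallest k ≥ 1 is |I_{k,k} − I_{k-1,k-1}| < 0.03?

|I_{1,1} − I_{0,0}| = 0.146656 ≥ 0.03
|I_{2,2} − I_{1,1}| = 0.001772 < 0.03

k = 2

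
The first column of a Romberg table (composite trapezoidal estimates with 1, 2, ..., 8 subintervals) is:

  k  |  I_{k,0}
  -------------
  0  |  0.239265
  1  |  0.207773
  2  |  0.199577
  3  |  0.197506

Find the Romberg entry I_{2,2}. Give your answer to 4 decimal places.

Richardson extrapolation on the trapezoidal column (denominator 4−1=3):
I_{1,1} = (4·0.207773 − 0.239265) / 3 = 0.197276
I_{2,1} = (4·0.199577 − 0.207773) / 3 = 0.196845
I_{2,2} = (16·0.196845 − 0.197276) / 15 = 0.196816
(Column j=1 coincides with Simpson's rule on the same nodes.)

0.1968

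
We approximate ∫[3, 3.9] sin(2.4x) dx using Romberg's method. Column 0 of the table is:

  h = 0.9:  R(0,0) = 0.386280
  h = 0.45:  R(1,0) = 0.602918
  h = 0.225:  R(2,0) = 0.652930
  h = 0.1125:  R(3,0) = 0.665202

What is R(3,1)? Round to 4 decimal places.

Richardson extrapolation on the trapezoidal column (denominator 4−1=3):
R(3,1) = 0.665202 + (0.665202 − 0.652930)/3 = 0.669293

0.6693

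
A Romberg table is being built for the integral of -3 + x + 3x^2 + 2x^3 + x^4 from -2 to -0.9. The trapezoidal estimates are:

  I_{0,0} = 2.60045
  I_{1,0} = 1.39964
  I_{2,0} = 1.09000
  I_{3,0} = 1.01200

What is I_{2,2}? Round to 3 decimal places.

0.986

Richardson extrapolation on the trapezoidal column (denominator 4−1=3):
I_{1,1} = 1.39964 + (1.39964 − 2.60045)/3 = 0.99937
I_{2,1} = 1.09000 + (1.09000 − 1.39964)/3 = 0.98679
I_{2,2} = (16·0.98679 − 0.99937) / 15 = 0.98595
(Column j=1 coincides with Simpson's rule on the same nodes.)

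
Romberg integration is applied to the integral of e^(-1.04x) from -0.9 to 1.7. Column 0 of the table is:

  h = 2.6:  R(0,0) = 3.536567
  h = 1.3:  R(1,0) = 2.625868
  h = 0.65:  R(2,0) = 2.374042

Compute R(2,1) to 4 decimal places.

Richardson extrapolation on the trapezoidal column (denominator 4−1=3):
R(2,1) = 2.374042 + (2.374042 − 2.625868)/3 = 2.290100
(Column j=1 coincides with Simpson's rule on the same nodes.)

2.2901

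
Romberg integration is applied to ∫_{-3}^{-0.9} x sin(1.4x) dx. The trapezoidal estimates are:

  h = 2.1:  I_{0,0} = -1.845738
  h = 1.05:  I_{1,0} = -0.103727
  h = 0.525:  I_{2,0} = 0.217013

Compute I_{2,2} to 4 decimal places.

I_{1,1} = -0.103727 + (-0.103727 − (-1.845738))/3 = 0.476943
I_{2,1} = 0.217013 + (0.217013 − (-0.103727))/3 = 0.323926
I_{2,2} = 0.323926 + (0.323926 − 0.476943)/15 = 0.313725

0.3137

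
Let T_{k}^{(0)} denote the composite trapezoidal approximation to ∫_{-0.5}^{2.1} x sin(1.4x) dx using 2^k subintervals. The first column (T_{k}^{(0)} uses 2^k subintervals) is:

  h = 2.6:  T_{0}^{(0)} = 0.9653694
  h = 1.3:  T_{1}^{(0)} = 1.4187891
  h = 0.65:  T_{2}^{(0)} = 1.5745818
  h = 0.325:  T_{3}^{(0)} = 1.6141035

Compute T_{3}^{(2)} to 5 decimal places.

1.62733

Richardson extrapolation on the trapezoidal column (denominator 4−1=3):
T_{2}^{(1)} = (4·1.5745818 − 1.4187891) / 3 = 1.6265127
T_{3}^{(1)} = 1.6141035 + (1.6141035 − 1.5745818)/3 = 1.6272774
T_{3}^{(2)} = (16·1.6272774 − 1.6265127) / 15 = 1.6273284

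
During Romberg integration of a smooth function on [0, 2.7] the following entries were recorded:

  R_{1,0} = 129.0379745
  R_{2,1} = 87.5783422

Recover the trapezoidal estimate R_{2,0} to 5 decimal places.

97.94325

From R_{2,1} = (4·R_{2,0} − R_{1,0})/3, solve for R_{2,0}:
4·R_{2,0} = 3·87.5783422 + 129.0379745 = 391.7730011
R_{2,0} = 97.9432503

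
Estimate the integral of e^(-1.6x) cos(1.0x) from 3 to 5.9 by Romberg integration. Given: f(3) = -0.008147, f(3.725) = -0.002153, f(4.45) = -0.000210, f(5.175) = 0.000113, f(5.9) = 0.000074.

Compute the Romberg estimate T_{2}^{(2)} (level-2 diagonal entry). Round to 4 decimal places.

-0.0040

T_{0}^{(0)} (trapezoid, 1 panel, h=2.9000): -0.011706
T_{1}^{(0)} (trapezoid, 2 panels, h=1.4500): -0.006157
T_{2}^{(0)} (trapezoid, 4 panels, h=0.7250): -0.004558
T_{1}^{(1)} = -0.006157 + (-0.006157 − (-0.011706))/3 = -0.004307
T_{2}^{(1)} = -0.004558 + (-0.004558 − (-0.006157))/3 = -0.004025
T_{2}^{(2)} = -0.004025 + (-0.004025 − (-0.004307))/15 = -0.004006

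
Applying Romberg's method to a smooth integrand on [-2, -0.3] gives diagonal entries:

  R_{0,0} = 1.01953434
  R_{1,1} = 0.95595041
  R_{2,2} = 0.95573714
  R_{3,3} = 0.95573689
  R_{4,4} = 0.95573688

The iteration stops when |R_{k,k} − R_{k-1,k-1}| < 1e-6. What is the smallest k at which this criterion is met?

k = 3

|R_{1,1} − R_{0,0}| = 0.06358393 ≥ 1e-6
|R_{2,2} − R_{1,1}| = 0.00021327 ≥ 1e-6
|R_{3,3} − R_{2,2}| = 0.00000025 < 1e-6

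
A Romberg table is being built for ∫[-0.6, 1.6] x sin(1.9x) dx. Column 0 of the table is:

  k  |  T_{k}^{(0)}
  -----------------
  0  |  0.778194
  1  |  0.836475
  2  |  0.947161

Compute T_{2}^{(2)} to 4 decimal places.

0.9926

T_{1}^{(1)} = 0.836475 + (0.836475 − 0.778194)/3 = 0.855902
T_{2}^{(1)} = 0.947161 + (0.947161 − 0.836475)/3 = 0.984056
T_{2}^{(2)} = 0.984056 + (0.984056 − 0.855902)/15 = 0.992600
(Column j=1 coincides with Simpson's rule on the same nodes.)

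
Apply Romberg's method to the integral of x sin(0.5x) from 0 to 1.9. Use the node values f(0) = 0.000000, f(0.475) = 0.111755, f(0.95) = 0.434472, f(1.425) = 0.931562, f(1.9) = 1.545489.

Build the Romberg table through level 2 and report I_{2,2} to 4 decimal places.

1.0433

I_{0,0} (trapezoid, 1 panel, h=1.9000): 1.468215
I_{1,0} (trapezoid, 2 panels, h=0.9500): 1.146856
I_{2,0} (trapezoid, 4 panels, h=0.4750): 1.069003
I_{1,1} = 1.146856 + (1.146856 − 1.468215)/3 = 1.039736
I_{2,1} = 1.069003 + (1.069003 − 1.146856)/3 = 1.043052
I_{2,2} = 1.043052 + (1.043052 − 1.039736)/15 = 1.043273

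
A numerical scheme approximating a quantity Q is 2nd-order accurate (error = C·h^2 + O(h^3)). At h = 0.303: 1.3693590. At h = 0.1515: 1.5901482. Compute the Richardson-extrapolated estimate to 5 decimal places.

Extrapolated value = (4·A(h/2) − A(h)) / (4 − 1)
= (4·1.5901482 − 1.3693590) / 3
= 4.9912338 / 3 = 1.6637446

1.66374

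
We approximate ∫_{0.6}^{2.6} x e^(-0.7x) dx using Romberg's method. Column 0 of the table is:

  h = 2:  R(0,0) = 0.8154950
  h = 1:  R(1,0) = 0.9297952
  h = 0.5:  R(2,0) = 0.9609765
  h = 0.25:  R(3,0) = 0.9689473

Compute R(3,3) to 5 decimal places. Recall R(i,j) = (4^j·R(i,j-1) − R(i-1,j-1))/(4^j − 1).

Richardson extrapolation on the trapezoidal column (denominator 4−1=3):
R(1,1) = (4·0.9297952 − 0.8154950) / 3 = 0.9678953
R(2,1) = 0.9609765 + (0.9609765 − 0.9297952)/3 = 0.9713703
R(3,1) = (4·0.9689473 − 0.9609765) / 3 = 0.9716042
R(2,2) = (16·0.9713703 − 0.9678953) / 15 = 0.9716020
R(3,2) = (16·0.9716042 − 0.9713703) / 15 = 0.9716198
R(3,3) = 0.9716198 + (0.9716198 − 0.9716020)/63 = 0.9716201

0.97162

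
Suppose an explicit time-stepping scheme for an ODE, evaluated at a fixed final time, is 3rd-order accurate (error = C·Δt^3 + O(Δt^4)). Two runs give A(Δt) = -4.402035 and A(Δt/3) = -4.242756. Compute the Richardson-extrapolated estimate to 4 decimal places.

The leading error scales as Δt^3; refining by a factor of 3 reduces it by 3^3 = 27.
Extrapolated value = (27·A(Δt/3) − A(Δt)) / (27 − 1)
= (27·(-4.242756) − (-4.402035)) / 26
= -110.152377 / 26 = -4.236630

-4.2366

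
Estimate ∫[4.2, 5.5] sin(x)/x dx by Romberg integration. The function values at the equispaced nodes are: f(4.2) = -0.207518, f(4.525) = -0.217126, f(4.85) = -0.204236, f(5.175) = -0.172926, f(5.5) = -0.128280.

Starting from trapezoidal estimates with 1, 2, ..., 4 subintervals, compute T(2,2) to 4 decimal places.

-0.2496

T(0,0) (trapezoid, 1 panel, h=1.3000): -0.218269
T(1,0) (trapezoid, 2 panels, h=0.6500): -0.241888
T(2,0) (trapezoid, 4 panels, h=0.3250): -0.247711
T(1,1) = -0.241888 + (-0.241888 − (-0.218269))/3 = -0.249761
T(2,1) = -0.247711 + (-0.247711 − (-0.241888))/3 = -0.249652
T(2,2) = -0.249652 + (-0.249652 − (-0.249761))/15 = -0.249645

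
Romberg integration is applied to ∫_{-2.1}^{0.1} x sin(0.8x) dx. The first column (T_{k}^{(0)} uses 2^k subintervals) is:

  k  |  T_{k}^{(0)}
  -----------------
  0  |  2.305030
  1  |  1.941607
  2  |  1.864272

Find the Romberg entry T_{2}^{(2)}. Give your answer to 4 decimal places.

T_{1}^{(1)} = 1.941607 + (1.941607 − 2.305030)/3 = 1.820466
T_{2}^{(1)} = 1.864272 + (1.864272 − 1.941607)/3 = 1.838494
T_{2}^{(2)} = (16·1.838494 − 1.820466) / 15 = 1.839696

1.8397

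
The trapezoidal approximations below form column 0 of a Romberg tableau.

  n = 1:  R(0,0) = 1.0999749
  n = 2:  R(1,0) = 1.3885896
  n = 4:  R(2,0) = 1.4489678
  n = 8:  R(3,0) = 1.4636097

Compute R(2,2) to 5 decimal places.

1.46805

Richardson extrapolation on the trapezoidal column (denominator 4−1=3):
R(1,1) = 1.3885896 + (1.3885896 − 1.0999749)/3 = 1.4847945
R(2,1) = 1.4489678 + (1.4489678 − 1.3885896)/3 = 1.4690939
R(2,2) = 1.4690939 + (1.4690939 − 1.4847945)/15 = 1.4680472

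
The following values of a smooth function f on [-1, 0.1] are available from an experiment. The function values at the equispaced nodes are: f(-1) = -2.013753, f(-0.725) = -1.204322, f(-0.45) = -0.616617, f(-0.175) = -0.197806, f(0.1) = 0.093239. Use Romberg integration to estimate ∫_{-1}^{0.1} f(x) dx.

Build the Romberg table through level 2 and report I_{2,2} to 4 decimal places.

-0.8031

I_{0,0} (trapezoid, 1 panel, h=1.1000): -1.056283
I_{1,0} (trapezoid, 2 panels, h=0.5500): -0.867281
I_{2,0} (trapezoid, 4 panels, h=0.2750): -0.819226
I_{1,1} = -0.867281 + (-0.867281 − (-1.056283))/3 = -0.804280
I_{2,1} = -0.819226 + (-0.819226 − (-0.867281))/3 = -0.803208
I_{2,2} = -0.803208 + (-0.803208 − (-0.804280))/15 = -0.803137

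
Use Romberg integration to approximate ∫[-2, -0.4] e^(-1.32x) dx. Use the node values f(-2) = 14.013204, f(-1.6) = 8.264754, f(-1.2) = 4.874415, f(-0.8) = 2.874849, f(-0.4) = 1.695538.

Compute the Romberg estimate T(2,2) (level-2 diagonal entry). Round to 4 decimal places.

T(0,0) (trapezoid, 1 panel, h=1.6000): 12.566994
T(1,0) (trapezoid, 2 panels, h=0.8000): 10.183029
T(2,0) (trapezoid, 4 panels, h=0.4000): 9.547356
T(1,1) = 10.183029 + (10.183029 − 12.566994)/3 = 9.388374
T(2,1) = 9.547356 + (9.547356 − 10.183029)/3 = 9.335465
T(2,2) = 9.335465 + (9.335465 − 9.388374)/15 = 9.331938

9.3319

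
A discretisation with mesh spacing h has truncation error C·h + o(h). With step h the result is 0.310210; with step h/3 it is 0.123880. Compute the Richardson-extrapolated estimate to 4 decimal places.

The leading error scales as h; refining by a factor of 3 reduces it by 3^1 = 3.
Extrapolated value = (3·A(h/3) − A(h)) / (3 − 1)
= (3·0.123880 − 0.310210) / 2
= 0.061430 / 2 = 0.030715

0.0307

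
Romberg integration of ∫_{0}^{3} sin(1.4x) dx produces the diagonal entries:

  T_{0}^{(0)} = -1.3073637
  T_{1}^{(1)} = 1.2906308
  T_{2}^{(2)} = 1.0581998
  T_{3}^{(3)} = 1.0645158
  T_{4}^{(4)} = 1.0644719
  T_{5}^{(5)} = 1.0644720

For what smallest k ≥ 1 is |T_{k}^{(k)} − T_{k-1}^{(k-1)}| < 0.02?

|T_{1}^{(1)} − T_{0}^{(0)}| = 2.5979945 ≥ 0.02
|T_{2}^{(2)} − T_{1}^{(1)}| = 0.2324310 ≥ 0.02
|T_{3}^{(3)} − T_{2}^{(2)}| = 0.0063160 < 0.02

k = 3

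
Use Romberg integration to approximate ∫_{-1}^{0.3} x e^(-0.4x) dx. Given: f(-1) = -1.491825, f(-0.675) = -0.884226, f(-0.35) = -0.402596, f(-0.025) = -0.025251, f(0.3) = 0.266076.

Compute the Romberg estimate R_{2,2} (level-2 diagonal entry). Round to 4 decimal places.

R_{0,0} (trapezoid, 1 panel, h=1.3000): -0.796737
R_{1,0} (trapezoid, 2 panels, h=0.6500): -0.660056
R_{2,0} (trapezoid, 4 panels, h=0.3250): -0.625608
R_{1,1} = -0.660056 + (-0.660056 − (-0.796737))/3 = -0.614496
R_{2,1} = -0.625608 + (-0.625608 − (-0.660056))/3 = -0.614125
R_{2,2} = -0.614125 + (-0.614125 − (-0.614496))/15 = -0.614100

-0.6141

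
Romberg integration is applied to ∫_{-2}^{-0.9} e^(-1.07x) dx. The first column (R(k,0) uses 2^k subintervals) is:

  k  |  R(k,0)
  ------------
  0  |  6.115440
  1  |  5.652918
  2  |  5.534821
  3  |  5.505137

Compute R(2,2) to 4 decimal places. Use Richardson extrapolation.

Richardson extrapolation on the trapezoidal column (denominator 4−1=3):
R(1,1) = (4·5.652918 − 6.115440) / 3 = 5.498744
R(2,1) = (4·5.534821 − 5.652918) / 3 = 5.495455
R(2,2) = (16·5.495455 − 5.498744) / 15 = 5.495236

5.4952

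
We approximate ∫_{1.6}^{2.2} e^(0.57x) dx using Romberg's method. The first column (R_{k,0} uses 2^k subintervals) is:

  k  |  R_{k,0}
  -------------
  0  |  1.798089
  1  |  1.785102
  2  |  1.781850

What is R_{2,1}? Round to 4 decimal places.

1.7808

R_{2,1} = 1.781850 + (1.781850 − 1.785102)/3 = 1.780766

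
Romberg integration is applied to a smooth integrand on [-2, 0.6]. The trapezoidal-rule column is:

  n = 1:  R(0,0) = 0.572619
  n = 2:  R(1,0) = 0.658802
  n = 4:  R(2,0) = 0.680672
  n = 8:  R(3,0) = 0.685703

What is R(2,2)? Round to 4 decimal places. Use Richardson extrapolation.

R(1,1) = 0.658802 + (0.658802 − 0.572619)/3 = 0.687530
R(2,1) = 0.680672 + (0.680672 − 0.658802)/3 = 0.687962
R(2,2) = (16·0.687962 − 0.687530) / 15 = 0.687991

0.6880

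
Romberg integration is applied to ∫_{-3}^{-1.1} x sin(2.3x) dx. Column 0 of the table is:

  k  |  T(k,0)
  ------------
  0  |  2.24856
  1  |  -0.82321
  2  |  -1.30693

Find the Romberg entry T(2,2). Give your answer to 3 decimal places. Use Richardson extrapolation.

Richardson extrapolation on the trapezoidal column (denominator 4−1=3):
T(1,1) = (4·(-0.82321) − 2.24856) / 3 = -1.84713
T(2,1) = -1.30693 + (-1.30693 − (-0.82321))/3 = -1.46817
T(2,2) = -1.46817 + (-1.46817 − (-1.84713))/15 = -1.44291

-1.443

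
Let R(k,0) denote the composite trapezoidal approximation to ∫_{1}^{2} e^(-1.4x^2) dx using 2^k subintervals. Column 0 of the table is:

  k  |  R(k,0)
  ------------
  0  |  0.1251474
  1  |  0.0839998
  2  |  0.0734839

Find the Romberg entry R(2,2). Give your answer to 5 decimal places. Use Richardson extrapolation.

R(1,1) = 0.0839998 + (0.0839998 − 0.1251474)/3 = 0.0702839
R(2,1) = 0.0734839 + (0.0734839 − 0.0839998)/3 = 0.0699786
R(2,2) = (16·0.0699786 − 0.0702839) / 15 = 0.0699582

0.06996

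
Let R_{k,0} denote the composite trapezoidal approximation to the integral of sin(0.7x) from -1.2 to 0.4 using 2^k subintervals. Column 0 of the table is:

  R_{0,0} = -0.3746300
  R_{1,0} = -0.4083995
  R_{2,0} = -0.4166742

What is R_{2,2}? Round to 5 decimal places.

-0.41942

R_{1,1} = -0.4083995 + (-0.4083995 − (-0.3746300))/3 = -0.4196560
R_{2,1} = -0.4166742 + (-0.4166742 − (-0.4083995))/3 = -0.4194324
R_{2,2} = (16·(-0.4194324) − (-0.4196560)) / 15 = -0.4194175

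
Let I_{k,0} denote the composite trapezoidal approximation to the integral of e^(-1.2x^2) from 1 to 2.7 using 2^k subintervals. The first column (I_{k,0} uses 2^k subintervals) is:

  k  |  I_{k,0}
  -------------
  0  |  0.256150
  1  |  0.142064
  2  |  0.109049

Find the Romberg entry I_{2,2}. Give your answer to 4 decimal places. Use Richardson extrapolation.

0.0976

I_{1,1} = 0.142064 + (0.142064 − 0.256150)/3 = 0.104035
I_{2,1} = 0.109049 + (0.109049 − 0.142064)/3 = 0.098044
I_{2,2} = (16·0.098044 − 0.104035) / 15 = 0.097645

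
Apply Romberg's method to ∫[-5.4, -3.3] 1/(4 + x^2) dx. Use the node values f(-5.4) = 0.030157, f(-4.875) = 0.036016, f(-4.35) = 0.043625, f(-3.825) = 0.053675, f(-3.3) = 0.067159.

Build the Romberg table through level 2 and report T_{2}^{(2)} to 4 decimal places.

0.0951

T_{0}^{(0)} (trapezoid, 1 panel, h=2.1000): 0.102182
T_{1}^{(0)} (trapezoid, 2 panels, h=1.0500): 0.096897
T_{2}^{(0)} (trapezoid, 4 panels, h=0.5250): 0.095536
T_{1}^{(1)} = 0.096897 + (0.096897 − 0.102182)/3 = 0.095135
T_{2}^{(1)} = 0.095536 + (0.095536 − 0.096897)/3 = 0.095082
T_{2}^{(2)} = 0.095082 + (0.095082 − 0.095135)/15 = 0.095078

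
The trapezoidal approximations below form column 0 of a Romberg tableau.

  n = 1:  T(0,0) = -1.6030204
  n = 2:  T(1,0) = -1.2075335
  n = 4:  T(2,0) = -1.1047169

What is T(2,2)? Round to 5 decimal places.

T(1,1) = -1.2075335 + (-1.2075335 − (-1.6030204))/3 = -1.0757045
T(2,1) = (4·(-1.1047169) − (-1.2075335)) / 3 = -1.0704447
T(2,2) = -1.0704447 + (-1.0704447 − (-1.0757045))/15 = -1.0700940

-1.07009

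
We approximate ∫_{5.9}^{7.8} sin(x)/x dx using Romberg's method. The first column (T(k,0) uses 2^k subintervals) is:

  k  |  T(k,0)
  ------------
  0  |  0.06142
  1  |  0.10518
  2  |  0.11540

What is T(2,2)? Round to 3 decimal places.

Richardson extrapolation on the trapezoidal column (denominator 4−1=3):
T(1,1) = 0.10518 + (0.10518 − 0.06142)/3 = 0.11977
T(2,1) = (4·0.11540 − 0.10518) / 3 = 0.11881
T(2,2) = 0.11881 + (0.11881 − 0.11977)/15 = 0.11875

0.119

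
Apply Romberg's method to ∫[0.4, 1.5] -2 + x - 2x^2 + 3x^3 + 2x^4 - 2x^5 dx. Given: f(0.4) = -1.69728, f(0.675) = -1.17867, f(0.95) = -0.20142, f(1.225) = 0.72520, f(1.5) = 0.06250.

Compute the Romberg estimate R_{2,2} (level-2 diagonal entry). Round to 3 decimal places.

-0.347

R_{0,0} (trapezoid, 1 panel, h=1.1000): -0.89913
R_{1,0} (trapezoid, 2 panels, h=0.5500): -0.56035
R_{2,0} (trapezoid, 4 panels, h=0.2750): -0.40488
R_{1,1} = -0.56035 + (-0.56035 − (-0.89913))/3 = -0.44742
R_{2,1} = -0.40488 + (-0.40488 − (-0.56035))/3 = -0.35306
R_{2,2} = -0.35306 + (-0.35306 − (-0.44742))/15 = -0.34677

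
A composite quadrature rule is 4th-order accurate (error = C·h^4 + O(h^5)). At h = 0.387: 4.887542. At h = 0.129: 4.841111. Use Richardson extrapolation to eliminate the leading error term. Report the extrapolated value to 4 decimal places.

4.8405

The leading error scales as h^4; refining by a factor of 3 reduces it by 3^4 = 81.
Extrapolated value = (81·A(h/3) − A(h)) / (81 − 1)
= (81·4.841111 − 4.887542) / 80
= 387.242449 / 80 = 4.840531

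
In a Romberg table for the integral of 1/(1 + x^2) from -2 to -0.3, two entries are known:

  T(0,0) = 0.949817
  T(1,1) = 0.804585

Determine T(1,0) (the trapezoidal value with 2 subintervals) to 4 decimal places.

0.8409

From T(1,1) = (4·T(1,0) − T(0,0))/3, solve for T(1,0):
4·T(1,0) = 3·0.804585 + 0.949817 = 3.363572
T(1,0) = 0.840893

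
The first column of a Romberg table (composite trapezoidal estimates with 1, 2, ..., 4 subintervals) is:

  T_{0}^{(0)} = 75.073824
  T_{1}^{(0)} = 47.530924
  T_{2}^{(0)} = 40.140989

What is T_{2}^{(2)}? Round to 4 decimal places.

T_{1}^{(1)} = 47.530924 + (47.530924 − 75.073824)/3 = 38.349957
T_{2}^{(1)} = (4·40.140989 − 47.530924) / 3 = 37.677677
T_{2}^{(2)} = 37.677677 + (37.677677 − 38.349957)/15 = 37.632858

37.6329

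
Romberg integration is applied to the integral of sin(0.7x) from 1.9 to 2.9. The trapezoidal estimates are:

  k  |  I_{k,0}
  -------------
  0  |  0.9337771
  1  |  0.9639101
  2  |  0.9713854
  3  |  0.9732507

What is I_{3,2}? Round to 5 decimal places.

I_{2,1} = (4·0.9713854 − 0.9639101) / 3 = 0.9738772
I_{3,1} = 0.9732507 + (0.9732507 − 0.9713854)/3 = 0.9738725
I_{3,2} = 0.9738725 + (0.9738725 − 0.9738772)/15 = 0.9738722

0.97387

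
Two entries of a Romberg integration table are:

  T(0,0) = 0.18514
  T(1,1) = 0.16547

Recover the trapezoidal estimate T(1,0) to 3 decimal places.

From T(1,1) = (4·T(1,0) − T(0,0))/3, solve for T(1,0):
4·T(1,0) = 3·0.16547 + 0.18514 = 0.68155
T(1,0) = 0.17039

0.170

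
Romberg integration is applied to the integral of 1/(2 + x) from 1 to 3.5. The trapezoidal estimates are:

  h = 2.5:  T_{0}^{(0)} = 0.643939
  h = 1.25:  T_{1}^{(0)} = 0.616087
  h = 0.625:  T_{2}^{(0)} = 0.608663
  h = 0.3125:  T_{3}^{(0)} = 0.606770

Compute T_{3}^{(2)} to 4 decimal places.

0.6061

Richardson extrapolation on the trapezoidal column (denominator 4−1=3):
T_{2}^{(1)} = 0.608663 + (0.608663 − 0.616087)/3 = 0.606188
T_{3}^{(1)} = (4·0.606770 − 0.608663) / 3 = 0.606139
T_{3}^{(2)} = (16·0.606139 − 0.606188) / 15 = 0.606136
(Column j=1 coincides with Simpson's rule on the same nodes.)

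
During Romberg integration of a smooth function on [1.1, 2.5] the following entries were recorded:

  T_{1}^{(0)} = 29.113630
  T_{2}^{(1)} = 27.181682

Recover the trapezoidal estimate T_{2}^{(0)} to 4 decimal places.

From T_{2}^{(1)} = (4·T_{2}^{(0)} − T_{1}^{(0)})/3, solve for T_{2}^{(0)}:
4·T_{2}^{(0)} = 3·27.181682 + 29.113630 = 110.658676
T_{2}^{(0)} = 27.664669

27.6647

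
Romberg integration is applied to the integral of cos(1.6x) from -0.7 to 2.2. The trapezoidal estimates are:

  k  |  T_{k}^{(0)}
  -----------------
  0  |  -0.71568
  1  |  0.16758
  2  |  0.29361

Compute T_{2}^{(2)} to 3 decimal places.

Richardson extrapolation on the trapezoidal column (denominator 4−1=3):
T_{1}^{(1)} = 0.16758 + (0.16758 − (-0.71568))/3 = 0.46200
T_{2}^{(1)} = 0.29361 + (0.29361 − 0.16758)/3 = 0.33562
T_{2}^{(2)} = 0.33562 + (0.33562 − 0.46200)/15 = 0.32719

0.327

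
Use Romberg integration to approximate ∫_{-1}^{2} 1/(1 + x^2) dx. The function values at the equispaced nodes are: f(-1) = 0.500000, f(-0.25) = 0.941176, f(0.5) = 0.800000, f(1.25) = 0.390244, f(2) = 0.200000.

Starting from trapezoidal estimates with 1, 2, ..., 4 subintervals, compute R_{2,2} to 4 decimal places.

R_{0,0} (trapezoid, 1 panel, h=3.0000): 1.050000
R_{1,0} (trapezoid, 2 panels, h=1.5000): 1.725000
R_{2,0} (trapezoid, 4 panels, h=0.7500): 1.861065
R_{1,1} = 1.725000 + (1.725000 − 1.050000)/3 = 1.950000
R_{2,1} = 1.861065 + (1.861065 − 1.725000)/3 = 1.906420
R_{2,2} = 1.906420 + (1.906420 − 1.950000)/15 = 1.903515

1.9035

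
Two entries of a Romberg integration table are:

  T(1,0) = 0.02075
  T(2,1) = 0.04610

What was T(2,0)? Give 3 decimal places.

0.040

From T(2,1) = (4·T(2,0) − T(1,0))/3, solve for T(2,0):
4·T(2,0) = 3·0.04610 + 0.02075 = 0.15905
T(2,0) = 0.03976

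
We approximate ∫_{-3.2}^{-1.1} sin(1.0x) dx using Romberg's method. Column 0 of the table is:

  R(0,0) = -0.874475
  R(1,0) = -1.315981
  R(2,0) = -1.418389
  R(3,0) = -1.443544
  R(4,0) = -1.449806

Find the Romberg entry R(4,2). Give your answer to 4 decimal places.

-1.4519

Richardson extrapolation on the trapezoidal column (denominator 4−1=3):
R(3,1) = (4·(-1.443544) − (-1.418389)) / 3 = -1.451929
R(4,1) = -1.449806 + (-1.449806 − (-1.443544))/3 = -1.451893
R(4,2) = (16·(-1.451893) − (-1.451929)) / 15 = -1.451891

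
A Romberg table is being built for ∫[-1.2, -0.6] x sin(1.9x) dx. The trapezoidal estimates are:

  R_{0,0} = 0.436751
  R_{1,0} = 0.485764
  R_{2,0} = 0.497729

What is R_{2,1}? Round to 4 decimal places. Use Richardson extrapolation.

Richardson extrapolation on the trapezoidal column (denominator 4−1=3):
R_{2,1} = 0.497729 + (0.497729 − 0.485764)/3 = 0.501717

0.5017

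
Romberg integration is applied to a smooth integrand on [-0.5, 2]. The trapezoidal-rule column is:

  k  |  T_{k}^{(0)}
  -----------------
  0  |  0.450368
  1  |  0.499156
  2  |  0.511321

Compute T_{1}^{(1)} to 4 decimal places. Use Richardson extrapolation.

0.5154

Richardson extrapolation on the trapezoidal column (denominator 4−1=3):
T_{1}^{(1)} = 0.499156 + (0.499156 − 0.450368)/3 = 0.515419
(Column j=1 coincides with Simpson's rule on the same nodes.)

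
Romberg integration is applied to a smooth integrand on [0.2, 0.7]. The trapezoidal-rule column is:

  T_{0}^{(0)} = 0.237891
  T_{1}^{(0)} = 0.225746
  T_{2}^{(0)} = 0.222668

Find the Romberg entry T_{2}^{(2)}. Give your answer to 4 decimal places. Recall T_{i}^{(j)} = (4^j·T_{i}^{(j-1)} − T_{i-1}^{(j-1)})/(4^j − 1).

T_{1}^{(1)} = (4·0.225746 − 0.237891) / 3 = 0.221698
T_{2}^{(1)} = 0.222668 + (0.222668 − 0.225746)/3 = 0.221642
T_{2}^{(2)} = 0.221642 + (0.221642 − 0.221698)/15 = 0.221638

0.2216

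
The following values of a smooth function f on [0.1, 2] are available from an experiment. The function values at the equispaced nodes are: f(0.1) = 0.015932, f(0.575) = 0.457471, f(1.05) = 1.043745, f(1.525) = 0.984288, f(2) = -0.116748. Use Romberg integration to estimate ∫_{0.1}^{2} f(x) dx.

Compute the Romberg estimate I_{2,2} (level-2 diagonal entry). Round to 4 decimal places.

1.2235

I_{0,0} (trapezoid, 1 panel, h=1.9000): -0.095775
I_{1,0} (trapezoid, 2 panels, h=0.9500): 0.943670
I_{2,0} (trapezoid, 4 panels, h=0.4750): 1.156671
I_{1,1} = 0.943670 + (0.943670 − (-0.095775))/3 = 1.290152
I_{2,1} = 1.156671 + (1.156671 − 0.943670)/3 = 1.227671
I_{2,2} = 1.227671 + (1.227671 − 1.290152)/15 = 1.223506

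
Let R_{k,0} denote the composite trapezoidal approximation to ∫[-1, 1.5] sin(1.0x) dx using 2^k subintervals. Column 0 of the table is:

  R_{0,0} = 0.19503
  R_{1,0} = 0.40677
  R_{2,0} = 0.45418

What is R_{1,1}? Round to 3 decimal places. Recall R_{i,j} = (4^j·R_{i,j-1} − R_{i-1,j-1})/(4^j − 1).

0.477

Richardson extrapolation on the trapezoidal column (denominator 4−1=3):
R_{1,1} = (4·0.40677 − 0.19503) / 3 = 0.47735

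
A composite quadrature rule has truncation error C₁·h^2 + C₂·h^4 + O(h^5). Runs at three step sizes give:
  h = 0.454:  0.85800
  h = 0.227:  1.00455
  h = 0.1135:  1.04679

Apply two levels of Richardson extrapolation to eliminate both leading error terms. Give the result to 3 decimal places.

1.061

First eliminate the h^2 term (factor 2^2 = 4):
  B₁ = (4·1.00455 − 0.85800)/3 = 1.05340
  B₂ = (4·1.04679 − 1.00455)/3 = 1.06087
Then eliminate the h^4 term (factor 2^4 = 16):
  (16·1.06087 − 1.05340)/15 = 1.06137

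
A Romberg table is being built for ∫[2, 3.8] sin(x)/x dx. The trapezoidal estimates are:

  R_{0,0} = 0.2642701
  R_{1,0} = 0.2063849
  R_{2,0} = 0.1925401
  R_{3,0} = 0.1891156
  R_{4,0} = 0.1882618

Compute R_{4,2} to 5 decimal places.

0.18798

R_{3,1} = 0.1891156 + (0.1891156 − 0.1925401)/3 = 0.1879741
R_{4,1} = 0.1882618 + (0.1882618 − 0.1891156)/3 = 0.1879772
R_{4,2} = (16·0.1879772 − 0.1879741) / 15 = 0.1879774
(Column j=1 coincides with Simpson's rule on the same nodes.)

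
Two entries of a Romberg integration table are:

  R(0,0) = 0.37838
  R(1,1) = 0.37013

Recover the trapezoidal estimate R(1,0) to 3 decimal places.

From R(1,1) = (4·R(1,0) − R(0,0))/3, solve for R(1,0):
4·R(1,0) = 3·0.37013 + 0.37838 = 1.48877
R(1,0) = 0.37219

0.372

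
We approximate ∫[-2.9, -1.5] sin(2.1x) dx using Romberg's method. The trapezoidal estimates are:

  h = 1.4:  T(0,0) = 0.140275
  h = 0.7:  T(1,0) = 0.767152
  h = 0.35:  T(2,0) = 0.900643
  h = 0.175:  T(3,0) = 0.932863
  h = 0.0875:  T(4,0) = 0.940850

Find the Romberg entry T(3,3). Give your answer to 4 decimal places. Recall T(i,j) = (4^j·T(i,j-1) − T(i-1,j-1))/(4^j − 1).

Richardson extrapolation on the trapezoidal column (denominator 4−1=3):
T(1,1) = (4·0.767152 − 0.140275) / 3 = 0.976111
T(2,1) = (4·0.900643 − 0.767152) / 3 = 0.945140
T(3,1) = 0.932863 + (0.932863 − 0.900643)/3 = 0.943603
T(2,2) = (16·0.945140 − 0.976111) / 15 = 0.943075
T(3,2) = 0.943603 + (0.943603 − 0.945140)/15 = 0.943501
T(3,3) = 0.943501 + (0.943501 − 0.943075)/63 = 0.943508

0.9435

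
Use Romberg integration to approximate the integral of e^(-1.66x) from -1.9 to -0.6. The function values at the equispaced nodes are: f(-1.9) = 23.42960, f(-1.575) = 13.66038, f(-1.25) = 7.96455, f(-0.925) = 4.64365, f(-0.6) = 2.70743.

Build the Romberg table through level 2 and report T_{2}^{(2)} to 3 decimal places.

T_{0}^{(0)} (trapezoid, 1 panel, h=1.3000): 16.98907
T_{1}^{(0)} (trapezoid, 2 panels, h=0.6500): 13.67149
T_{2}^{(0)} (trapezoid, 4 panels, h=0.3250): 12.78456
T_{1}^{(1)} = 13.67149 + (13.67149 − 16.98907)/3 = 12.56563
T_{2}^{(1)} = 12.78456 + (12.78456 − 13.67149)/3 = 12.48892
T_{2}^{(2)} = 12.48892 + (12.48892 − 12.56563)/15 = 12.48381

12.484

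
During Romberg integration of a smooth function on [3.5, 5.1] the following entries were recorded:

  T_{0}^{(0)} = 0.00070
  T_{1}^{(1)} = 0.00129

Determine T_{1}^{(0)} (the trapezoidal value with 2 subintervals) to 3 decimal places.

0.001

From T_{1}^{(1)} = (4·T_{1}^{(0)} − T_{0}^{(0)})/3, solve for T_{1}^{(0)}:
4·T_{1}^{(0)} = 3·0.00129 + 0.00070 = 0.00457
T_{1}^{(0)} = 0.00114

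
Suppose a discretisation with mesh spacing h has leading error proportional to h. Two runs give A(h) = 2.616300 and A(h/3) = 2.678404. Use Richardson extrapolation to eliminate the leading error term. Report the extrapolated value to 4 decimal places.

The leading error scales as h; refining by a factor of 3 reduces it by 3^1 = 3.
Extrapolated value = (3·A(h/3) − A(h)) / (3 − 1)
= (3·2.678404 − 2.616300) / 2
= 5.418912 / 2 = 2.709456

2.7095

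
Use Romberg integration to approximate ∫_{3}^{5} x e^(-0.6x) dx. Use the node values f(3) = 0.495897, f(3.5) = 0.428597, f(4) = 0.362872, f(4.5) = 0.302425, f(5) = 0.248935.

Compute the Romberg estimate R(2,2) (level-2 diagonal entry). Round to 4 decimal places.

R(0,0) (trapezoid, 1 panel, h=2.0000): 0.744832
R(1,0) (trapezoid, 2 panels, h=1.0000): 0.735288
R(2,0) (trapezoid, 4 panels, h=0.5000): 0.733155
R(1,1) = 0.735288 + (0.735288 − 0.744832)/3 = 0.732107
R(2,1) = 0.733155 + (0.733155 − 0.735288)/3 = 0.732444
R(2,2) = 0.732444 + (0.732444 − 0.732107)/15 = 0.732466

0.7325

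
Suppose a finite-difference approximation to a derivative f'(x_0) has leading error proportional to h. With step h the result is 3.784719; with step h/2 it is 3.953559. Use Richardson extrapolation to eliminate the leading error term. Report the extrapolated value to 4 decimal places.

4.1224

Extrapolated value = (2·A(h/2) − A(h)) / (2 − 1)
= (2·3.953559 − 3.784719) / 1
= 4.122399 / 1 = 4.122399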